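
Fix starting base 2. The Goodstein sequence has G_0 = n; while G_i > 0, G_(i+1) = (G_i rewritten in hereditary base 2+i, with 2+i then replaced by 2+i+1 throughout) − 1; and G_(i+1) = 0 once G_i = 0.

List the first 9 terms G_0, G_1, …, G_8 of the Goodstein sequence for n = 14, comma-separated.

(0) 14|_2 = 2^(2 + 1) + 2^2 + 2 ↦ 3^(3 + 1) + 3^3 + 3|_3 = 111 ⇒ 110
(1) 110|_3 = 3^(3 + 1) + 3^3 + 2 ↦ 4^(4 + 1) + 4^4 + 2|_4 = 1282 ⇒ 1281
(2) 1281|_4 = 4^(4 + 1) + 4^4 + 1 ↦ 5^(5 + 1) + 5^5 + 1|_5 = 18751 ⇒ 18750
(3) 18750|_5 = 5^(5 + 1) + 5^5 ↦ 6^(6 + 1) + 6^6|_6 = 326592 ⇒ 326591
(4) 326591|_6 = 6^(6 + 1) + 5·6^5 + 5·6^4 + 5·6^3 + 5·6^2 + 5·6 + 5 ↦ 7^(7 + 1) + 5·7^5 + 5·7^4 + 5·7^3 + 5·7^2 + 5·7 + 5|_7 = 5862841 ⇒ 5862840
(5) 5862840|_7 = 7^(7 + 1) + 5·7^5 + 5·7^4 + 5·7^3 + 5·7^2 + 5·7 + 4 ↦ 8^(8 + 1) + 5·8^5 + 5·8^4 + 5·8^3 + 5·8^2 + 5·8 + 4|_8 = 134404972 ⇒ 134404971
(6) 134404971|_8 = 8^(8 + 1) + 5·8^5 + 5·8^4 + 5·8^3 + 5·8^2 + 5·8 + 3 ↦ 9^(9 + 1) + 5·9^5 + 5·9^4 + 5·9^3 + 5·9^2 + 5·9 + 3|_9 = 3487116549 ⇒ 3487116548
(7) 3487116548|_9 = 9^(9 + 1) + 5·9^5 + 5·9^4 + 5·9^3 + 5·9^2 + 5·9 + 2 ↦ 10^(10 + 1) + 5·10^5 + 5·10^4 + 5·10^3 + 5·10^2 + 5·10 + 2|_10 = 100000555552 ⇒ 100000555551

14, 110, 1281, 18750, 326591, 5862840, 134404971, 3487116548, 100000555551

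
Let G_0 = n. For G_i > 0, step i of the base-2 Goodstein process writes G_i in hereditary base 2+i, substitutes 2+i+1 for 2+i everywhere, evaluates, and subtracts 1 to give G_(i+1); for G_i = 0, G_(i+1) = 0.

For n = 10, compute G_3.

15625

step 0: 10 = 2^(2 + 1) + 2; sub 3 for 2: 3^(3 + 1) + 3; = 84; G_1 = 84−1 = 83
step 1: 83 = 3^(3 + 1) + 2; sub 4 for 3: 4^(4 + 1) + 2; = 1026; G_2 = 1026−1 = 1025
step 2: 1025 = 4^(4 + 1) + 1; sub 5 for 4: 5^(5 + 1) + 1; = 15626; G_3 = 15626−1 = 15625
step 3: 15625 = 5^(5 + 1); sub 6 for 5: 6^(6 + 1); = 279936; G_4 = 279936−1 = 279935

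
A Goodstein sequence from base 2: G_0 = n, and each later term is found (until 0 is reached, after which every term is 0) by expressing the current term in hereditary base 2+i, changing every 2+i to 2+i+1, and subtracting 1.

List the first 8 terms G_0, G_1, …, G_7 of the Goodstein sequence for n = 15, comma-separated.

15, 111, 1283, 18752, 326593, 6588344, 150994943, 3524450280

G_0 = 15. HB_2(15) = 2^(2 + 1) + 2^2 + 2 + 1. Bump = 112. G_1 = 111.
G_1 = 111. HB_3(111) = 3^(3 + 1) + 3^3 + 3. Bump = 1284. G_2 = 1283.
G_2 = 1283. HB_4(1283) = 4^(4 + 1) + 4^4 + 3. Bump = 18753. G_3 = 18752.
G_3 = 18752. HB_5(18752) = 5^(5 + 1) + 5^5 + 2. Bump = 326594. G_4 = 326593.
G_4 = 326593. HB_6(326593) = 6^(6 + 1) + 6^6 + 1. Bump = 6588345. G_5 = 6588344.
G_5 = 6588344. HB_7(6588344) = 7^(7 + 1) + 7^7. Bump = 150994944. G_6 = 150994943.
G_6 = 150994943. HB_8(150994943) = 8^(8 + 1) + 7·8^7 + 7·8^6 + 7·8^5 + 7·8^4 + 7·8^3 + 7·8^2 + 7·8 + 7. Bump = 3524450281. G_7 = 3524450280.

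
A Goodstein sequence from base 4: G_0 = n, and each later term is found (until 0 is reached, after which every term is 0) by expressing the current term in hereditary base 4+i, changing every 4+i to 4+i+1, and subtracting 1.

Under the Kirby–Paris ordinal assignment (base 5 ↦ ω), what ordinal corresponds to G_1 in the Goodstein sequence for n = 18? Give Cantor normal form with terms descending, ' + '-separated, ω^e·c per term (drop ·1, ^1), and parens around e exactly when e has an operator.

ω^2 + 1

(0) 18|_4 = 4^2 + 2 ↦ 5^2 + 2|_5 = 27 ⇒ 26
(1) 26|_5 = 5^2 + 1 ↦ 6^2 + 1|_6 = 37 ⇒ 36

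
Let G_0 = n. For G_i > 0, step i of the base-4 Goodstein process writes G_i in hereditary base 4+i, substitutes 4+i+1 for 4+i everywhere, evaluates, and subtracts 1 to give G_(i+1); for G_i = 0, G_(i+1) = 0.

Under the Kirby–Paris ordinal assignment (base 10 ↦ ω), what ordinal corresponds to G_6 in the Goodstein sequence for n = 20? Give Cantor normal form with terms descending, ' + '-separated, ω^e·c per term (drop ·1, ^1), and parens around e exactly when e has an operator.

[0] 20 ≡ 4^2 + 4 (base 4). Lift 5: 30. −1: 29.
[1] 29 ≡ 5^2 + 4 (base 5). Lift 6: 40. −1: 39.
[2] 39 ≡ 6^2 + 3 (base 6). Lift 7: 52. −1: 51.
[3] 51 ≡ 7^2 + 2 (base 7). Lift 8: 66. −1: 65.
[4] 65 ≡ 8^2 + 1 (base 8). Lift 9: 82. −1: 81.
[5] 81 ≡ 9^2 (base 9). Lift 10: 100. −1: 99.
[6] 99 ≡ 9·10 + 9 (base 10). Lift 11: 108. −1: 107.

ω·9 + 9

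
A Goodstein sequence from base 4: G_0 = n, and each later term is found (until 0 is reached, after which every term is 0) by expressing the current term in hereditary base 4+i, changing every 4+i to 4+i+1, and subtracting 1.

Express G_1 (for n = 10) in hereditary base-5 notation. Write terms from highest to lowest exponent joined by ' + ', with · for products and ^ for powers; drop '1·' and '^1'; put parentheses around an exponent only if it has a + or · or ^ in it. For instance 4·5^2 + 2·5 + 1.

G_0 = 10. HB_4(10) = 2·4 + 2. Bump = 12. G_1 = 11.
G_1 = 11. HB_5(11) = 2·5 + 1. Bump = 13. G_2 = 12.

2·5 + 1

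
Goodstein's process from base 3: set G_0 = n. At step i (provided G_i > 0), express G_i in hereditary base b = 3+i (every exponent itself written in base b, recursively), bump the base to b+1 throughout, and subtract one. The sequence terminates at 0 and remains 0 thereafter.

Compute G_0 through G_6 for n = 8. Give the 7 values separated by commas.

8, 9, 10, 11, 11, 11, 11

G_0=8  [base 3] 2·3 + 2  →[3↦4]→  2·4 + 2 = 10  −1 ⇒ G_1=9
G_1=9  [base 4] 2·4 + 1  →[4↦5]→  2·5 + 1 = 11  −1 ⇒ G_2=10
G_2=10  [base 5] 2·5  →[5↦6]→  2·6 = 12  −1 ⇒ G_3=11
G_3=11  [base 6] 6 + 5  →[6↦7]→  7 + 5 = 12  −1 ⇒ G_4=11
G_4=11  [base 7] 7 + 4  →[7↦8]→  8 + 4 = 12  −1 ⇒ G_5=11
G_5=11  [base 8] 8 + 3  →[8↦9]→  9 + 3 = 12  −1 ⇒ G_6=11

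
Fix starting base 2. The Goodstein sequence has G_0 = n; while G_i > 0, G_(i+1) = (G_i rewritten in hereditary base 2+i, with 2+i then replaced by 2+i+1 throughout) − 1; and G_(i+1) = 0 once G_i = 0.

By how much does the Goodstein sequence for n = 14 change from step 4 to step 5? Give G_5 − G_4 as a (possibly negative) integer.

5536249

i=0: 14 = 2^(2 + 1) + 2^2 + 2 (b=2); 2→3: 3^(3 + 1) + 3^3 + 3 = 111; 111−1 = 110
i=1: 110 = 3^(3 + 1) + 3^3 + 2 (b=3); 3→4: 4^(4 + 1) + 4^4 + 2 = 1282; 1282−1 = 1281
i=2: 1281 = 4^(4 + 1) + 4^4 + 1 (b=4); 4→5: 5^(5 + 1) + 5^5 + 1 = 18751; 18751−1 = 18750
i=3: 18750 = 5^(5 + 1) + 5^5 (b=5); 5→6: 6^(6 + 1) + 6^6 = 326592; 326592−1 = 326591
i=4: 326591 = 6^(6 + 1) + 5·6^5 + 5·6^4 + 5·6^3 + 5·6^2 + 5·6 + 5 (b=6); 6→7: 7^(7 + 1) + 5·7^5 + 5·7^4 + 5·7^3 + 5·7^2 + 5·7 + 5 = 5862841; 5862841−1 = 5862840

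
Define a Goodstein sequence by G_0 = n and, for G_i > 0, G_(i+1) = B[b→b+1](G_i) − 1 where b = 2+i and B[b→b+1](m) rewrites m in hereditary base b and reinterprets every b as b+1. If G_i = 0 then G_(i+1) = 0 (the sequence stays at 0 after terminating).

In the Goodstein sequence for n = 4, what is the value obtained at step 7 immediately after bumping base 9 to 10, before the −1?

212

step 0: 4 = 2^2; sub 3 for 2: 3^3; = 27; G_1 = 27−1 = 26
step 1: 26 = 2·3^2 + 2·3 + 2; sub 4 for 3: 2·4^2 + 2·4 + 2; = 42; G_2 = 42−1 = 41
step 2: 41 = 2·4^2 + 2·4 + 1; sub 5 for 4: 2·5^2 + 2·5 + 1; = 61; G_3 = 61−1 = 60
step 3: 60 = 2·5^2 + 2·5; sub 6 for 5: 2·6^2 + 2·6; = 84; G_4 = 84−1 = 83
step 4: 83 = 2·6^2 + 6 + 5; sub 7 for 6: 2·7^2 + 7 + 5; = 110; G_5 = 110−1 = 109
step 5: 109 = 2·7^2 + 7 + 4; sub 8 for 7: 2·8^2 + 8 + 4; = 140; G_6 = 140−1 = 139
step 6: 139 = 2·8^2 + 8 + 3; sub 9 for 8: 2·9^2 + 9 + 3; = 174; G_7 = 174−1 = 173
step 7: 173 = 2·9^2 + 9 + 2; sub 10 for 9: 2·10^2 + 10 + 2; = 212; G_8 = 212−1 = 211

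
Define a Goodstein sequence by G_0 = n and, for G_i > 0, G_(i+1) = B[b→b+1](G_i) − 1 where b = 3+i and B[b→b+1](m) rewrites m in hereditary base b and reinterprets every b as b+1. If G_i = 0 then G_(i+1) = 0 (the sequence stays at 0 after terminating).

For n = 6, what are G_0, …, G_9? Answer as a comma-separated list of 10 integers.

G_0=6  [base 3] 2·3  →[3↦4]→  2·4 = 8  −1 ⇒ G_1=7
G_1=7  [base 4] 4 + 3  →[4↦5]→  5 + 3 = 8  −1 ⇒ G_2=7
G_2=7  [base 5] 5 + 2  →[5↦6]→  6 + 2 = 8  −1 ⇒ G_3=7
G_3=7  [base 6] 6 + 1  →[6↦7]→  7 + 1 = 8  −1 ⇒ G_4=7
G_4=7  [base 7] 7  →[7↦8]→  8 = 8  −1 ⇒ G_5=7
G_5=7  [base 8] 7  →[8↦9]→  7 = 7  −1 ⇒ G_6=6
G_6=6  [base 9] 6  →[9↦10]→  6 = 6  −1 ⇒ G_7=5
G_7=5  [base 10] 5  →[10↦11]→  5 = 5  −1 ⇒ G_8=4
G_8=4  [base 11] 4  →[11↦12]→  4 = 4  −1 ⇒ G_9=3

6, 7, 7, 7, 7, 7, 6, 5, 4, 3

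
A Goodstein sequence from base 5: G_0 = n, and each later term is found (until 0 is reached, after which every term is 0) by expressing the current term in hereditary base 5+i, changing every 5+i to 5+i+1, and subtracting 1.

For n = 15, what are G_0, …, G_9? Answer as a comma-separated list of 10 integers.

G_0=15  [base 5] 3·5  →[5↦6]→  3·6 = 18  −1 ⇒ G_1=17
G_1=17  [base 6] 2·6 + 5  →[6↦7]→  2·7 + 5 = 19  −1 ⇒ G_2=18
G_2=18  [base 7] 2·7 + 4  →[7↦8]→  2·8 + 4 = 20  −1 ⇒ G_3=19
G_3=19  [base 8] 2·8 + 3  →[8↦9]→  2·9 + 3 = 21  −1 ⇒ G_4=20
G_4=20  [base 9] 2·9 + 2  →[9↦10]→  2·10 + 2 = 22  −1 ⇒ G_5=21
G_5=21  [base 10] 2·10 + 1  →[10↦11]→  2·11 + 1 = 23  −1 ⇒ G_6=22
G_6=22  [base 11] 2·11  →[11↦12]→  2·12 = 24  −1 ⇒ G_7=23
G_7=23  [base 12] 12 + 11  →[12↦13]→  13 + 11 = 24  −1 ⇒ G_8=23
G_8=23  [base 13] 13 + 10  →[13↦14]→  14 + 10 = 24  −1 ⇒ G_9=23

15, 17, 18, 19, 20, 21, 22, 23, 23, 23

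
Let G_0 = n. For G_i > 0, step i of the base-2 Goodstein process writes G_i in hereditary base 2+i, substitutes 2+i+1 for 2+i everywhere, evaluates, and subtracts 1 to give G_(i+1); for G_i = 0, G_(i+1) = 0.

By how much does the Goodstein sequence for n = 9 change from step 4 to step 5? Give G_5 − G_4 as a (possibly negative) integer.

i=0: 9 = 2^(2 + 1) + 1 (b=2); 2→3: 3^(3 + 1) + 1 = 82; 82−1 = 81
i=1: 81 = 3^(3 + 1) (b=3); 3→4: 4^(4 + 1) = 1024; 1024−1 = 1023
i=2: 1023 = 3·4^4 + 3·4^3 + 3·4^2 + 3·4 + 3 (b=4); 4→5: 3·5^5 + 3·5^3 + 3·5^2 + 3·5 + 3 = 9843; 9843−1 = 9842
i=3: 9842 = 3·5^5 + 3·5^3 + 3·5^2 + 3·5 + 2 (b=5); 5→6: 3·6^6 + 3·6^3 + 3·6^2 + 3·6 + 2 = 140744; 140744−1 = 140743
i=4: 140743 = 3·6^6 + 3·6^3 + 3·6^2 + 3·6 + 1 (b=6); 6→7: 3·7^7 + 3·7^3 + 3·7^2 + 3·7 + 1 = 2471827; 2471827−1 = 2471826

2331083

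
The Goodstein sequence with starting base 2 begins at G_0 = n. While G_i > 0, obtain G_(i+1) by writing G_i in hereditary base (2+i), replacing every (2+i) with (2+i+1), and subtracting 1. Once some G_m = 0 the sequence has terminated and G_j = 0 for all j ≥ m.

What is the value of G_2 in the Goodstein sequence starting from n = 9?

G_0 = 9. HB_2(9) = 2^(2 + 1) + 1. Bump = 82. G_1 = 81.
G_1 = 81. HB_3(81) = 3^(3 + 1). Bump = 1024. G_2 = 1023.
G_2 = 1023. HB_4(1023) = 3·4^4 + 3·4^3 + 3·4^2 + 3·4 + 3. Bump = 9843. G_3 = 9842.

1023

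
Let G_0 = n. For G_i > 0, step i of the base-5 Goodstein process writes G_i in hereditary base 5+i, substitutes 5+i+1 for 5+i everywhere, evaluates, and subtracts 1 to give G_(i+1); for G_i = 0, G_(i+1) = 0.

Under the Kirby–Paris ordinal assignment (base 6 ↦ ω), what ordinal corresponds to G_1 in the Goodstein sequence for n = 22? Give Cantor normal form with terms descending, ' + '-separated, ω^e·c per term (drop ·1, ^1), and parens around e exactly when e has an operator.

i=0: 22 = 4·5 + 2 (b=5); 5→6: 4·6 + 2 = 26; 26−1 = 25
i=1: 25 = 4·6 + 1 (b=6); 6→7: 4·7 + 1 = 29; 29−1 = 28

ω·4 + 1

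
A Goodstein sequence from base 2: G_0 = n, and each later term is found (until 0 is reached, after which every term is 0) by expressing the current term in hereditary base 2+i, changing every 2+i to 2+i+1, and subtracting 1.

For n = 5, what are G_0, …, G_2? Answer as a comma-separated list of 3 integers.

5, 27, 255

G_0 = 5. HB_2(5) = 2^2 + 1. Bump = 28. G_1 = 27.
G_1 = 27. HB_3(27) = 3^3. Bump = 256. G_2 = 255.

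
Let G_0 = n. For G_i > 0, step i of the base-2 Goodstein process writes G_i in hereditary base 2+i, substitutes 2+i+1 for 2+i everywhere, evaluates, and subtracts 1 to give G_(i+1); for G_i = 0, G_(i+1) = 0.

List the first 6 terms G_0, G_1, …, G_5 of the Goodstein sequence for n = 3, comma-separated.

3, 3, 3, 2, 1, 0

(0) 3|_2 = 2 + 1 ↦ 3 + 1|_3 = 4 ⇒ 3
(1) 3|_3 = 3 ↦ 4|_4 = 4 ⇒ 3
(2) 3|_4 = 3 ↦ 3|_5 = 3 ⇒ 2
(3) 2|_5 = 2 ↦ 2|_6 = 2 ⇒ 1
(4) 1|_6 = 1 ↦ 1|_7 = 1 ⇒ 0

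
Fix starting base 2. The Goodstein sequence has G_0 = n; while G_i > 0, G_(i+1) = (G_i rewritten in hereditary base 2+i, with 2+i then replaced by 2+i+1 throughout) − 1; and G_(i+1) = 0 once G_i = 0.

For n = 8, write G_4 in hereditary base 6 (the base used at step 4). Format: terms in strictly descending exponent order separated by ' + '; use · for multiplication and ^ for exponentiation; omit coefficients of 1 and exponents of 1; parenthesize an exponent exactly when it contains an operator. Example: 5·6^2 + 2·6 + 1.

2·6^6 + 2·6^2 + 6 + 5

i=0: 8 = 2^(2 + 1) (b=2); 2→3: 3^(3 + 1) = 81; 81−1 = 80
i=1: 80 = 2·3^3 + 2·3^2 + 2·3 + 2 (b=3); 3→4: 2·4^4 + 2·4^2 + 2·4 + 2 = 554; 554−1 = 553
i=2: 553 = 2·4^4 + 2·4^2 + 2·4 + 1 (b=4); 4→5: 2·5^5 + 2·5^2 + 2·5 + 1 = 6311; 6311−1 = 6310
i=3: 6310 = 2·5^5 + 2·5^2 + 2·5 (b=5); 5→6: 2·6^6 + 2·6^2 + 2·6 = 93396; 93396−1 = 93395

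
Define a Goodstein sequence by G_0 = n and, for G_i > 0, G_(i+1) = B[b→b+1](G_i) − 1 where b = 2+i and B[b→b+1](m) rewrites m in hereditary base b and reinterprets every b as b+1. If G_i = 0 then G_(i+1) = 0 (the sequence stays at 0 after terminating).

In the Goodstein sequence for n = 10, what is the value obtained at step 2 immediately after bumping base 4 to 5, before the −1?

15626

(0) 10|_2 = 2^(2 + 1) + 2 ↦ 3^(3 + 1) + 3|_3 = 84 ⇒ 83
(1) 83|_3 = 3^(3 + 1) + 2 ↦ 4^(4 + 1) + 2|_4 = 1026 ⇒ 1025
(2) 1025|_4 = 4^(4 + 1) + 1 ↦ 5^(5 + 1) + 1|_5 = 15626 ⇒ 15625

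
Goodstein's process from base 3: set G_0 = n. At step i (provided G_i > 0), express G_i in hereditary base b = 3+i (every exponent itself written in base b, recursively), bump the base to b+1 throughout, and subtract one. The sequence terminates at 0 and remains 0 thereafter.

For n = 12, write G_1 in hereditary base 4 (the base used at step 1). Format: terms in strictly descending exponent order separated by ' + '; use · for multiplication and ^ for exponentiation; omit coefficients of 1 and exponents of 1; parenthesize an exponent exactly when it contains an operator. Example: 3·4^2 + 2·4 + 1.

4^2 + 3

[0] 12 ≡ 3^2 + 3 (base 3). Lift 4: 20. −1: 19.
[1] 19 ≡ 4^2 + 3 (base 4). Lift 5: 28. −1: 27.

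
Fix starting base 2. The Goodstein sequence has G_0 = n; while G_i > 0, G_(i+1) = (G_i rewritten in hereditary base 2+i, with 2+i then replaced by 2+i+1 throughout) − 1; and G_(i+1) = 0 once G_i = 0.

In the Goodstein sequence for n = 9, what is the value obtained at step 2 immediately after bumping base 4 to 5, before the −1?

G_0=9  [base 2] 2^(2 + 1) + 1  →[2↦3]→  3^(3 + 1) + 1 = 82  −1 ⇒ G_1=81
G_1=81  [base 3] 3^(3 + 1)  →[3↦4]→  4^(4 + 1) = 1024  −1 ⇒ G_2=1023
G_2=1023  [base 4] 3·4^4 + 3·4^3 + 3·4^2 + 3·4 + 3  →[4↦5]→  3·5^5 + 3·5^3 + 3·5^2 + 3·5 + 3 = 9843  −1 ⇒ G_3=9842

9843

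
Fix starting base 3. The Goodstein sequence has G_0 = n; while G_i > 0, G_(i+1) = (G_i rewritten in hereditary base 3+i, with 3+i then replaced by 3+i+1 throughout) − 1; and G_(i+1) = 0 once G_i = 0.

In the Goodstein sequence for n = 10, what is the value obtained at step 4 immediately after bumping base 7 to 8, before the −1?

34

i=0: 10 = 3^2 + 1 (b=3); 3→4: 4^2 + 1 = 17; 17−1 = 16
i=1: 16 = 4^2 (b=4); 4→5: 5^2 = 25; 25−1 = 24
i=2: 24 = 4·5 + 4 (b=5); 5→6: 4·6 + 4 = 28; 28−1 = 27
i=3: 27 = 4·6 + 3 (b=6); 6→7: 4·7 + 3 = 31; 31−1 = 30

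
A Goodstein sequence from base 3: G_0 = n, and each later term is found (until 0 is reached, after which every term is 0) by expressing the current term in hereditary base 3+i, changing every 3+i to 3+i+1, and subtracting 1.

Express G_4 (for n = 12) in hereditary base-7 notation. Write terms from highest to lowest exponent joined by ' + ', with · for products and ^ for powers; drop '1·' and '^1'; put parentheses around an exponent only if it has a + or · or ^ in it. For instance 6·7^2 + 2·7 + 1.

[0] 12 ≡ 3^2 + 3 (base 3). Lift 4: 20. −1: 19.
[1] 19 ≡ 4^2 + 3 (base 4). Lift 5: 28. −1: 27.
[2] 27 ≡ 5^2 + 2 (base 5). Lift 6: 38. −1: 37.
[3] 37 ≡ 6^2 + 1 (base 6). Lift 7: 50. −1: 49.
[4] 49 ≡ 7^2 (base 7). Lift 8: 64. −1: 63.

7^2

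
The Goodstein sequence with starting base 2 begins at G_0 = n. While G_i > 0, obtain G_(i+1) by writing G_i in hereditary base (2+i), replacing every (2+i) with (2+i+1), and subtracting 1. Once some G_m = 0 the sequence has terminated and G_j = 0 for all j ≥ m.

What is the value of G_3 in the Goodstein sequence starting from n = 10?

15625

10 —HB2→ 2^(2 + 1) + 2 —bump→ 3^(3 + 1) + 3 = 84 —(−1)→ 83
83 —HB3→ 3^(3 + 1) + 2 —bump→ 4^(4 + 1) + 2 = 1026 —(−1)→ 1025
1025 —HB4→ 4^(4 + 1) + 1 —bump→ 5^(5 + 1) + 1 = 15626 —(−1)→ 15625
15625 —HB5→ 5^(5 + 1) —bump→ 6^(6 + 1) = 279936 —(−1)→ 279935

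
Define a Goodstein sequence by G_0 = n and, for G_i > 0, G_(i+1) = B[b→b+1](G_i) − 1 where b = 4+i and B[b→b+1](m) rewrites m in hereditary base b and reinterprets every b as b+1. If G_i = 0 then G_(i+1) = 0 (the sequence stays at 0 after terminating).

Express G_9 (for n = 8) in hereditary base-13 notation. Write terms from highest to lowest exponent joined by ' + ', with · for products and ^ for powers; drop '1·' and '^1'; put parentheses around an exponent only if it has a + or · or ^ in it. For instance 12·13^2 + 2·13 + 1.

8 —HB4→ 2·4 —bump→ 2·5 = 10 —(−1)→ 9
9 —HB5→ 5 + 4 —bump→ 6 + 4 = 10 —(−1)→ 9
9 —HB6→ 6 + 3 —bump→ 7 + 3 = 10 —(−1)→ 9
9 —HB7→ 7 + 2 —bump→ 8 + 2 = 10 —(−1)→ 9
9 —HB8→ 8 + 1 —bump→ 9 + 1 = 10 —(−1)→ 9
9 —HB9→ 9 —bump→ 10 = 10 —(−1)→ 9
9 —HB10→ 9 —bump→ 9 = 9 —(−1)→ 8
8 —HB11→ 8 —bump→ 8 = 8 —(−1)→ 7
7 —HB12→ 7 —bump→ 7 = 7 —(−1)→ 6

6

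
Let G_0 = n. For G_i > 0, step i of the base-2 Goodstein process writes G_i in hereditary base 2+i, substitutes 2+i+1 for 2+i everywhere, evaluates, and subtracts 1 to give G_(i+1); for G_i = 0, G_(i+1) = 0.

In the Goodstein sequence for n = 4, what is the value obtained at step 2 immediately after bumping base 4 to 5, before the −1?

61

G_0=4  [base 2] 2^2  →[2↦3]→  3^3 = 27  −1 ⇒ G_1=26
G_1=26  [base 3] 2·3^2 + 2·3 + 2  →[3↦4]→  2·4^2 + 2·4 + 2 = 42  −1 ⇒ G_2=41
G_2=41  [base 4] 2·4^2 + 2·4 + 1  →[4↦5]→  2·5^2 + 2·5 + 1 = 61  −1 ⇒ G_3=60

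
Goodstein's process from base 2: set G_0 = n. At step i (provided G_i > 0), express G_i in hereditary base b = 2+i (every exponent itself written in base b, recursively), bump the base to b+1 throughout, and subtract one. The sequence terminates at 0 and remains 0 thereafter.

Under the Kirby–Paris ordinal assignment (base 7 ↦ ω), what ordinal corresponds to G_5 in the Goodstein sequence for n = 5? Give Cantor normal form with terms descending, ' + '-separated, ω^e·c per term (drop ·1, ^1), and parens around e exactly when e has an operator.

G_0=5  [base 2] 2^2 + 1  →[2↦3]→  3^3 + 1 = 28  −1 ⇒ G_1=27
G_1=27  [base 3] 3^3  →[3↦4]→  4^4 = 256  −1 ⇒ G_2=255
G_2=255  [base 4] 3·4^3 + 3·4^2 + 3·4 + 3  →[4↦5]→  3·5^3 + 3·5^2 + 3·5 + 3 = 468  −1 ⇒ G_3=467
G_3=467  [base 5] 3·5^3 + 3·5^2 + 3·5 + 2  →[5↦6]→  3·6^3 + 3·6^2 + 3·6 + 2 = 776  −1 ⇒ G_4=775
G_4=775  [base 6] 3·6^3 + 3·6^2 + 3·6 + 1  →[6↦7]→  3·7^3 + 3·7^2 + 3·7 + 1 = 1198  −1 ⇒ G_5=1197

ω^3·3 + ω^2·3 + ω·3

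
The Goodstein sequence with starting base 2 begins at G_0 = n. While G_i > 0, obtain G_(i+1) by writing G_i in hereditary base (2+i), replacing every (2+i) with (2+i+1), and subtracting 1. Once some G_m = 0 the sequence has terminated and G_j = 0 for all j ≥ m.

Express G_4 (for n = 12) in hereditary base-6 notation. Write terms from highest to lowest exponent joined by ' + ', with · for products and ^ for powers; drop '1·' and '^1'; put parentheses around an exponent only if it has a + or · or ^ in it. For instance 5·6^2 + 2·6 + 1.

6^(6 + 1) + 2·6^2 + 6 + 5

G_0 = 12. HB_2(12) = 2^(2 + 1) + 2^2. Bump = 108. G_1 = 107.
G_1 = 107. HB_3(107) = 3^(3 + 1) + 2·3^2 + 2·3 + 2. Bump = 1066. G_2 = 1065.
G_2 = 1065. HB_4(1065) = 4^(4 + 1) + 2·4^2 + 2·4 + 1. Bump = 15686. G_3 = 15685.
G_3 = 15685. HB_5(15685) = 5^(5 + 1) + 2·5^2 + 2·5. Bump = 280020. G_4 = 280019.
G_4 = 280019. HB_6(280019) = 6^(6 + 1) + 2·6^2 + 6 + 5. Bump = 5764911. G_5 = 5764910.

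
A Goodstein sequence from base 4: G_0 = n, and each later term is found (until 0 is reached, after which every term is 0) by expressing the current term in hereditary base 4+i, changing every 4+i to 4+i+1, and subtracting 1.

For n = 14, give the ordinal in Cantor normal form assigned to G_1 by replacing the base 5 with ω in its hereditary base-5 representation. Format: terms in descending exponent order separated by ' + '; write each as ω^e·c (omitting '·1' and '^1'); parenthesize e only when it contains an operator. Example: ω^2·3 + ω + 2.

ω·3 + 1

base 4: 14 = 3·4 + 2; at 5: 3·5 + 2 = 17; next = 16
base 5: 16 = 3·5 + 1; at 6: 3·6 + 1 = 19; next = 18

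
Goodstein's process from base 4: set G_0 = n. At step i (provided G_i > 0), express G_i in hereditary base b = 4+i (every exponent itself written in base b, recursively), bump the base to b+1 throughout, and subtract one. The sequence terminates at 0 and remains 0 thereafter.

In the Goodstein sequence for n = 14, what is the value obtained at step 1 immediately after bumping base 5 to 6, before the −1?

step 0: 14 = 3·4 + 2; sub 5 for 4: 3·5 + 2; = 17; G_1 = 17−1 = 16
step 1: 16 = 3·5 + 1; sub 6 for 5: 3·6 + 1; = 19; G_2 = 19−1 = 18

19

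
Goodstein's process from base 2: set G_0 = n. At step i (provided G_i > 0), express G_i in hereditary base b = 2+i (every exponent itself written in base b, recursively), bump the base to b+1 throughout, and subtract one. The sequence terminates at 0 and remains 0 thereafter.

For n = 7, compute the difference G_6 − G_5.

15953672

G_0=7  [base 2] 2^2 + 2 + 1  →[2↦3]→  3^3 + 3 + 1 = 31  −1 ⇒ G_1=30
G_1=30  [base 3] 3^3 + 3  →[3↦4]→  4^4 + 4 = 260  −1 ⇒ G_2=259
G_2=259  [base 4] 4^4 + 3  →[4↦5]→  5^5 + 3 = 3128  −1 ⇒ G_3=3127
G_3=3127  [base 5] 5^5 + 2  →[5↦6]→  6^6 + 2 = 46658  −1 ⇒ G_4=46657
G_4=46657  [base 6] 6^6 + 1  →[6↦7]→  7^7 + 1 = 823544  −1 ⇒ G_5=823543
G_5=823543  [base 7] 7^7  →[7↦8]→  8^8 = 16777216  −1 ⇒ G_6=16777215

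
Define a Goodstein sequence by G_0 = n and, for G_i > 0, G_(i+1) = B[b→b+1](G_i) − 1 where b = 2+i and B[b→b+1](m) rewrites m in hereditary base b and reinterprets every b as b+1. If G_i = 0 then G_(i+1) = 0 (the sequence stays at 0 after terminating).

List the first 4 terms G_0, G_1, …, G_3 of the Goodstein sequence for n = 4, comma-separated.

4, 26, 41, 60

base 2: 4 = 2^2; at 3: 3^3 = 27; next = 26
base 3: 26 = 2·3^2 + 2·3 + 2; at 4: 2·4^2 + 2·4 + 2 = 42; next = 41
base 4: 41 = 2·4^2 + 2·4 + 1; at 5: 2·5^2 + 2·5 + 1 = 61; next = 60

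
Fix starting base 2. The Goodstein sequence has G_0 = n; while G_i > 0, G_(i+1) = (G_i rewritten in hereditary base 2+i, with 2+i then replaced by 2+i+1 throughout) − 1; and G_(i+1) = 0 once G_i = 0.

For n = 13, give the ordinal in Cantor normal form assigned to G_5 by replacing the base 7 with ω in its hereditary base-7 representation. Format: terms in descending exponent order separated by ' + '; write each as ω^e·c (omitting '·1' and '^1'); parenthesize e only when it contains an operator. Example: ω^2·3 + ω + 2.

ω^(ω + 1) + ω^3·3 + ω^2·3 + ω·3

13 —HB2→ 2^(2 + 1) + 2^2 + 1 —bump→ 3^(3 + 1) + 3^3 + 1 = 109 —(−1)→ 108
108 —HB3→ 3^(3 + 1) + 3^3 —bump→ 4^(4 + 1) + 4^4 = 1280 —(−1)→ 1279
1279 —HB4→ 4^(4 + 1) + 3·4^3 + 3·4^2 + 3·4 + 3 —bump→ 5^(5 + 1) + 3·5^3 + 3·5^2 + 3·5 + 3 = 16093 —(−1)→ 16092
16092 —HB5→ 5^(5 + 1) + 3·5^3 + 3·5^2 + 3·5 + 2 —bump→ 6^(6 + 1) + 3·6^3 + 3·6^2 + 3·6 + 2 = 280712 —(−1)→ 280711
280711 —HB6→ 6^(6 + 1) + 3·6^3 + 3·6^2 + 3·6 + 1 —bump→ 7^(7 + 1) + 3·7^3 + 3·7^2 + 3·7 + 1 = 5765999 —(−1)→ 5765998
5765998 —HB7→ 7^(7 + 1) + 3·7^3 + 3·7^2 + 3·7 —bump→ 8^(8 + 1) + 3·8^3 + 3·8^2 + 3·8 = 134219480 —(−1)→ 134219479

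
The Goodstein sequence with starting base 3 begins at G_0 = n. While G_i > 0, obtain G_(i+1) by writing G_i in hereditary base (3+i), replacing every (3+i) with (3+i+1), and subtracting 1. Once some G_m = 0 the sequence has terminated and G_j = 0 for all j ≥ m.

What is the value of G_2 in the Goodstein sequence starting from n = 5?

base 3: 5 = 3 + 2; at 4: 4 + 2 = 6; next = 5
base 4: 5 = 4 + 1; at 5: 5 + 1 = 6; next = 5
base 5: 5 = 5; at 6: 6 = 6; next = 5

5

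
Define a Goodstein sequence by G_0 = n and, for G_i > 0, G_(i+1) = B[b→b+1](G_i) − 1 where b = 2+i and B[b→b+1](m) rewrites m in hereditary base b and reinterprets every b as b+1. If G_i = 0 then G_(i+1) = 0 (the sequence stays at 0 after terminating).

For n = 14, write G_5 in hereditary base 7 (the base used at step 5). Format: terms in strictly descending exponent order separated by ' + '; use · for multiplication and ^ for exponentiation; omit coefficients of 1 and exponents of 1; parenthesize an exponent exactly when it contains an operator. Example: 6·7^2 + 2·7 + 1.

7^(7 + 1) + 5·7^5 + 5·7^4 + 5·7^3 + 5·7^2 + 5·7 + 4

G_0=14  [base 2] 2^(2 + 1) + 2^2 + 2  →[2↦3]→  3^(3 + 1) + 3^3 + 3 = 111  −1 ⇒ G_1=110
G_1=110  [base 3] 3^(3 + 1) + 3^3 + 2  →[3↦4]→  4^(4 + 1) + 4^4 + 2 = 1282  −1 ⇒ G_2=1281
G_2=1281  [base 4] 4^(4 + 1) + 4^4 + 1  →[4↦5]→  5^(5 + 1) + 5^5 + 1 = 18751  −1 ⇒ G_3=18750
G_3=18750  [base 5] 5^(5 + 1) + 5^5  →[5↦6]→  6^(6 + 1) + 6^6 = 326592  −1 ⇒ G_4=326591
G_4=326591  [base 6] 6^(6 + 1) + 5·6^5 + 5·6^4 + 5·6^3 + 5·6^2 + 5·6 + 5  →[6↦7]→  7^(7 + 1) + 5·7^5 + 5·7^4 + 5·7^3 + 5·7^2 + 5·7 + 5 = 5862841  −1 ⇒ G_5=5862840
G_5=5862840  [base 7] 7^(7 + 1) + 5·7^5 + 5·7^4 + 5·7^3 + 5·7^2 + 5·7 + 4  →[7↦8]→  8^(8 + 1) + 5·8^5 + 5·8^4 + 5·8^3 + 5·8^2 + 5·8 + 4 = 134404972  −1 ⇒ G_6=134404971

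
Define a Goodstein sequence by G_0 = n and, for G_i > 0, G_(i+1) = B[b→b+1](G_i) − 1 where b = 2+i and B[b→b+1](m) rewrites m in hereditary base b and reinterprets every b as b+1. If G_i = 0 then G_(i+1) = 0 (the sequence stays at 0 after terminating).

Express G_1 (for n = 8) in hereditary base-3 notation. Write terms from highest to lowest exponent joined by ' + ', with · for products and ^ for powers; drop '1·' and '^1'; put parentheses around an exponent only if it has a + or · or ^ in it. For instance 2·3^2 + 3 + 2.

2·3^3 + 2·3^2 + 2·3 + 2

[0] 8 ≡ 2^(2 + 1) (base 2). Lift 3: 81. −1: 80.
[1] 80 ≡ 2·3^3 + 2·3^2 + 2·3 + 2 (base 3). Lift 4: 554. −1: 553.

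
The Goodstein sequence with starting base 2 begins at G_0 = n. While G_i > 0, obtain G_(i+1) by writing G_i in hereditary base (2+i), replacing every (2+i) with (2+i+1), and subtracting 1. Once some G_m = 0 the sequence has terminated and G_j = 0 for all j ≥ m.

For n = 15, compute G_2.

1283

15 —HB2→ 2^(2 + 1) + 2^2 + 2 + 1 —bump→ 3^(3 + 1) + 3^3 + 3 + 1 = 112 —(−1)→ 111
111 —HB3→ 3^(3 + 1) + 3^3 + 3 —bump→ 4^(4 + 1) + 4^4 + 4 = 1284 —(−1)→ 1283
1283 —HB4→ 4^(4 + 1) + 4^4 + 3 —bump→ 5^(5 + 1) + 5^5 + 3 = 18753 —(−1)→ 18752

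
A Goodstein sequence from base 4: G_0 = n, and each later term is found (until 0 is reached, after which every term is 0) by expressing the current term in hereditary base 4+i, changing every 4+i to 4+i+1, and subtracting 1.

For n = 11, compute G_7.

15

11 —HB4→ 2·4 + 3 —bump→ 2·5 + 3 = 13 —(−1)→ 12
12 —HB5→ 2·5 + 2 —bump→ 2·6 + 2 = 14 —(−1)→ 13
13 —HB6→ 2·6 + 1 —bump→ 2·7 + 1 = 15 —(−1)→ 14
14 —HB7→ 2·7 —bump→ 2·8 = 16 —(−1)→ 15
15 —HB8→ 8 + 7 —bump→ 9 + 7 = 16 —(−1)→ 15
15 —HB9→ 9 + 6 —bump→ 10 + 6 = 16 —(−1)→ 15
15 —HB10→ 10 + 5 —bump→ 11 + 5 = 16 —(−1)→ 15
15 —HB11→ 11 + 4 —bump→ 12 + 4 = 16 —(−1)→ 15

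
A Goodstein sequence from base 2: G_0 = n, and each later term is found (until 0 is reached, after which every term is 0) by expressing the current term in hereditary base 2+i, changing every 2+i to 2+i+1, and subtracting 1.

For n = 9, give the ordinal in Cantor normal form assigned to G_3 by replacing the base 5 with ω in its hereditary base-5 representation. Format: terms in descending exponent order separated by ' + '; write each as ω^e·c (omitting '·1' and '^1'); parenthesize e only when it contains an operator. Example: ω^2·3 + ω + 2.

step 0: 9 = 2^(2 + 1) + 1; sub 3 for 2: 3^(3 + 1) + 1; = 82; G_1 = 82−1 = 81
step 1: 81 = 3^(3 + 1); sub 4 for 3: 4^(4 + 1); = 1024; G_2 = 1024−1 = 1023
step 2: 1023 = 3·4^4 + 3·4^3 + 3·4^2 + 3·4 + 3; sub 5 for 4: 3·5^5 + 3·5^3 + 3·5^2 + 3·5 + 3; = 9843; G_3 = 9843−1 = 9842
step 3: 9842 = 3·5^5 + 3·5^3 + 3·5^2 + 3·5 + 2; sub 6 for 5: 3·6^6 + 3·6^3 + 3·6^2 + 3·6 + 2; = 140744; G_4 = 140744−1 = 140743

ω^ω·3 + ω^3·3 + ω^2·3 + ω·3 + 2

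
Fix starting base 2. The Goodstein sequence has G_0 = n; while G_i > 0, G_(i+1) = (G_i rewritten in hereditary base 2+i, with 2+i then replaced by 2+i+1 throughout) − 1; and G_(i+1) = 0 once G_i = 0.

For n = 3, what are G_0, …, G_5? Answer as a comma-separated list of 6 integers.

3, 3, 3, 2, 1, 0

G_0 = 3. HB_2(3) = 2 + 1. Bump = 4. G_1 = 3.
G_1 = 3. HB_3(3) = 3. Bump = 4. G_2 = 3.
G_2 = 3. HB_4(3) = 3. Bump = 3. G_3 = 2.
G_3 = 2. HB_5(2) = 2. Bump = 2. G_4 = 1.
G_4 = 1. HB_6(1) = 1. Bump = 1. G_5 = 0.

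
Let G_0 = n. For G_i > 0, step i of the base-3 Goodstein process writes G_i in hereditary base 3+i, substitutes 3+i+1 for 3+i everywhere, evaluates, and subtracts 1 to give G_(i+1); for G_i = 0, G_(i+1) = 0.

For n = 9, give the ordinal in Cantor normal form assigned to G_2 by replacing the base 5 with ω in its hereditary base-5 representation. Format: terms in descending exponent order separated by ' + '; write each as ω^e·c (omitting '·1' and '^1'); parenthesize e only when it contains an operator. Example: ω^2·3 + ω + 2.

ω·3 + 2

step 0: 9 = 3^2; sub 4 for 3: 4^2; = 16; G_1 = 16−1 = 15
step 1: 15 = 3·4 + 3; sub 5 for 4: 3·5 + 3; = 18; G_2 = 18−1 = 17
step 2: 17 = 3·5 + 2; sub 6 for 5: 3·6 + 2; = 20; G_3 = 20−1 = 19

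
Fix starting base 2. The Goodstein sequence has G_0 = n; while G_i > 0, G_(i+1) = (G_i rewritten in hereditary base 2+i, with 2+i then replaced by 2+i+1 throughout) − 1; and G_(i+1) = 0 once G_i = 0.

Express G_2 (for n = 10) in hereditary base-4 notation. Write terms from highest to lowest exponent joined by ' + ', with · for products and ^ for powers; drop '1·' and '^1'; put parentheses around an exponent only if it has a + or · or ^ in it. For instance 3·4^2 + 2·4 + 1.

4^(4 + 1) + 1

G_0=10  [base 2] 2^(2 + 1) + 2  →[2↦3]→  3^(3 + 1) + 3 = 84  −1 ⇒ G_1=83
G_1=83  [base 3] 3^(3 + 1) + 2  →[3↦4]→  4^(4 + 1) + 2 = 1026  −1 ⇒ G_2=1025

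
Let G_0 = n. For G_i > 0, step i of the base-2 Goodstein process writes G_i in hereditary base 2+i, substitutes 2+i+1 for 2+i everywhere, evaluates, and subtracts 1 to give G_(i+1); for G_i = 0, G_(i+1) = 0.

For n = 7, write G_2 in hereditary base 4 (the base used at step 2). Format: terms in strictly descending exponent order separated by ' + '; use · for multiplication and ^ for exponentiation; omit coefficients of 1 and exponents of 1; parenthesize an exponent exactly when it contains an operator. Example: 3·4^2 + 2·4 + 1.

4^4 + 3

i=0: 7 = 2^2 + 2 + 1 (b=2); 2→3: 3^3 + 3 + 1 = 31; 31−1 = 30
i=1: 30 = 3^3 + 3 (b=3); 3→4: 4^4 + 4 = 260; 260−1 = 259
i=2: 259 = 4^4 + 3 (b=4); 4→5: 5^5 + 3 = 3128; 3128−1 = 3127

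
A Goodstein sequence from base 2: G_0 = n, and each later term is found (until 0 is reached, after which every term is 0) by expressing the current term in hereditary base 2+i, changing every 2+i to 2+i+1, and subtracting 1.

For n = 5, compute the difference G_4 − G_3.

(0) 5|_2 = 2^2 + 1 ↦ 3^3 + 1|_3 = 28 ⇒ 27
(1) 27|_3 = 3^3 ↦ 4^4|_4 = 256 ⇒ 255
(2) 255|_4 = 3·4^3 + 3·4^2 + 3·4 + 3 ↦ 3·5^3 + 3·5^2 + 3·5 + 3|_5 = 468 ⇒ 467
(3) 467|_5 = 3·5^3 + 3·5^2 + 3·5 + 2 ↦ 3·6^3 + 3·6^2 + 3·6 + 2|_6 = 776 ⇒ 775

308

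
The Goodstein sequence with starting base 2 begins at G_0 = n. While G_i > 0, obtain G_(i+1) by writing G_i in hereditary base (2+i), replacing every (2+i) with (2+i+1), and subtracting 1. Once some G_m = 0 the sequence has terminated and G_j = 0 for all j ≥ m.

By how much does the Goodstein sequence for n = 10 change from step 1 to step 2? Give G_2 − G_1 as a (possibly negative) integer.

942

base 2: 10 = 2^(2 + 1) + 2; at 3: 3^(3 + 1) + 3 = 84; next = 83
base 3: 83 = 3^(3 + 1) + 2; at 4: 4^(4 + 1) + 2 = 1026; next = 1025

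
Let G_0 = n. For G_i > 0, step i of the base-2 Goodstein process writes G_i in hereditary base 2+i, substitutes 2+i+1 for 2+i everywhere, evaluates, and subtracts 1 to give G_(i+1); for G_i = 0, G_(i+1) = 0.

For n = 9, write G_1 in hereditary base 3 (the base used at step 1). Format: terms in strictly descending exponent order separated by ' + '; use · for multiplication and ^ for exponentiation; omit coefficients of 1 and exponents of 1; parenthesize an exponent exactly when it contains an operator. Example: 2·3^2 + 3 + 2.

9 —HB2→ 2^(2 + 1) + 1 —bump→ 3^(3 + 1) + 1 = 82 —(−1)→ 81
81 —HB3→ 3^(3 + 1) —bump→ 4^(4 + 1) = 1024 —(−1)→ 1023

3^(3 + 1)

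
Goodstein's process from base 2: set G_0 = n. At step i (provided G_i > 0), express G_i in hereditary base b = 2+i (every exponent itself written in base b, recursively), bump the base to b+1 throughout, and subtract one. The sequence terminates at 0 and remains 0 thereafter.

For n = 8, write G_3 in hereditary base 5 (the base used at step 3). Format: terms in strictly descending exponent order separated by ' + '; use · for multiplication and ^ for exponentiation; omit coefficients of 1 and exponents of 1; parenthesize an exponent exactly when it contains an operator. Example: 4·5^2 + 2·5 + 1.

2·5^5 + 2·5^2 + 2·5

step 0: 8 = 2^(2 + 1); sub 3 for 2: 3^(3 + 1); = 81; G_1 = 81−1 = 80
step 1: 80 = 2·3^3 + 2·3^2 + 2·3 + 2; sub 4 for 3: 2·4^4 + 2·4^2 + 2·4 + 2; = 554; G_2 = 554−1 = 553
step 2: 553 = 2·4^4 + 2·4^2 + 2·4 + 1; sub 5 for 4: 2·5^5 + 2·5^2 + 2·5 + 1; = 6311; G_3 = 6311−1 = 6310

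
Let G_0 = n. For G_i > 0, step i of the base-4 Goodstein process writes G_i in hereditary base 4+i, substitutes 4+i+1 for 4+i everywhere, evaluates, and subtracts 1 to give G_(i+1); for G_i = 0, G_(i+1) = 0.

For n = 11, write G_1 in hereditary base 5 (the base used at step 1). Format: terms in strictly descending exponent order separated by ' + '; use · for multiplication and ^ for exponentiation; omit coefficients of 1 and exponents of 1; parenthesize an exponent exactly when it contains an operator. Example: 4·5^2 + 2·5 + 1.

2·5 + 2

11 —HB4→ 2·4 + 3 —bump→ 2·5 + 3 = 13 —(−1)→ 12
12 —HB5→ 2·5 + 2 —bump→ 2·6 + 2 = 14 —(−1)→ 13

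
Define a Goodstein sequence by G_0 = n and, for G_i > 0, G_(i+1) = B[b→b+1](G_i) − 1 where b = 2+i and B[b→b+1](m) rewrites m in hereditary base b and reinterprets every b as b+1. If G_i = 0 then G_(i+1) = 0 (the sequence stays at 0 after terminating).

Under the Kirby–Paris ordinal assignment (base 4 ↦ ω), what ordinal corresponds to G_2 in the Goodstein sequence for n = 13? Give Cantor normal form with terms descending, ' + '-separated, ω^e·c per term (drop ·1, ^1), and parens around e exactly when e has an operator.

(0) 13|_2 = 2^(2 + 1) + 2^2 + 1 ↦ 3^(3 + 1) + 3^3 + 1|_3 = 109 ⇒ 108
(1) 108|_3 = 3^(3 + 1) + 3^3 ↦ 4^(4 + 1) + 4^4|_4 = 1280 ⇒ 1279
(2) 1279|_4 = 4^(4 + 1) + 3·4^3 + 3·4^2 + 3·4 + 3 ↦ 5^(5 + 1) + 3·5^3 + 3·5^2 + 3·5 + 3|_5 = 16093 ⇒ 16092

ω^(ω + 1) + ω^3·3 + ω^2·3 + ω·3 + 3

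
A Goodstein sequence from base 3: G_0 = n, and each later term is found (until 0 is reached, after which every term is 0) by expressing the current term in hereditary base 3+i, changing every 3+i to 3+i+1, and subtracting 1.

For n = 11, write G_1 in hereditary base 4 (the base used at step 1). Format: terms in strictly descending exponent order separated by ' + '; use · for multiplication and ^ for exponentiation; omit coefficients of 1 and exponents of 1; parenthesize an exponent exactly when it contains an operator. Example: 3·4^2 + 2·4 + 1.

G_0=11  [base 3] 3^2 + 2  →[3↦4]→  4^2 + 2 = 18  −1 ⇒ G_1=17
G_1=17  [base 4] 4^2 + 1  →[4↦5]→  5^2 + 1 = 26  −1 ⇒ G_2=25

4^2 + 1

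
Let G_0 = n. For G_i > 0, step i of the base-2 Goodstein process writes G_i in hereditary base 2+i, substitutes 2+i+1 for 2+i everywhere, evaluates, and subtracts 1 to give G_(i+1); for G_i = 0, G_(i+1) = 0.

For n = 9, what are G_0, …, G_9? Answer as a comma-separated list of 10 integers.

9 —HB2→ 2^(2 + 1) + 1 —bump→ 3^(3 + 1) + 1 = 82 —(−1)→ 81
81 —HB3→ 3^(3 + 1) —bump→ 4^(4 + 1) = 1024 —(−1)→ 1023
1023 —HB4→ 3·4^4 + 3·4^3 + 3·4^2 + 3·4 + 3 —bump→ 3·5^5 + 3·5^3 + 3·5^2 + 3·5 + 3 = 9843 —(−1)→ 9842
9842 —HB5→ 3·5^5 + 3·5^3 + 3·5^2 + 3·5 + 2 —bump→ 3·6^6 + 3·6^3 + 3·6^2 + 3·6 + 2 = 140744 —(−1)→ 140743
140743 —HB6→ 3·6^6 + 3·6^3 + 3·6^2 + 3·6 + 1 —bump→ 3·7^7 + 3·7^3 + 3·7^2 + 3·7 + 1 = 2471827 —(−1)→ 2471826
2471826 —HB7→ 3·7^7 + 3·7^3 + 3·7^2 + 3·7 —bump→ 3·8^8 + 3·8^3 + 3·8^2 + 3·8 = 50333400 —(−1)→ 50333399
50333399 —HB8→ 3·8^8 + 3·8^3 + 3·8^2 + 2·8 + 7 —bump→ 3·9^9 + 3·9^3 + 3·9^2 + 2·9 + 7 = 1162263922 —(−1)→ 1162263921
1162263921 —HB9→ 3·9^9 + 3·9^3 + 3·9^2 + 2·9 + 6 —bump→ 3·10^10 + 3·10^3 + 3·10^2 + 2·10 + 6 = 30000003326 —(−1)→ 30000003325
30000003325 —HB10→ 3·10^10 + 3·10^3 + 3·10^2 + 2·10 + 5 —bump→ 3·11^11 + 3·11^3 + 3·11^2 + 2·11 + 5 = 855935016216 —(−1)→ 855935016215

9, 81, 1023, 9842, 140743, 2471826, 50333399, 1162263921, 30000003325, 855935016215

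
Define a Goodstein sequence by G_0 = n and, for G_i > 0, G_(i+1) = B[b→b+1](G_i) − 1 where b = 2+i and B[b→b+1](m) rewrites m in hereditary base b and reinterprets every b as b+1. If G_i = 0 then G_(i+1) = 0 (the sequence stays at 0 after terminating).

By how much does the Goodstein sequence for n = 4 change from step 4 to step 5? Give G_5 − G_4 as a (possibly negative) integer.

26

[0] 4 ≡ 2^2 (base 2). Lift 3: 27. −1: 26.
[1] 26 ≡ 2·3^2 + 2·3 + 2 (base 3). Lift 4: 42. −1: 41.
[2] 41 ≡ 2·4^2 + 2·4 + 1 (base 4). Lift 5: 61. −1: 60.
[3] 60 ≡ 2·5^2 + 2·5 (base 5). Lift 6: 84. −1: 83.
[4] 83 ≡ 2·6^2 + 6 + 5 (base 6). Lift 7: 110. −1: 109.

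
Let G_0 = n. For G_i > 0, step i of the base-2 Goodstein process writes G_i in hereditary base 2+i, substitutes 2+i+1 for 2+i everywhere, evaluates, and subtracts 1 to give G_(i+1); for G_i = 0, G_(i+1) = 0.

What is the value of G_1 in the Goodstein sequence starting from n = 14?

110

i=0: 14 = 2^(2 + 1) + 2^2 + 2 (b=2); 2→3: 3^(3 + 1) + 3^3 + 3 = 111; 111−1 = 110
i=1: 110 = 3^(3 + 1) + 3^3 + 2 (b=3); 3→4: 4^(4 + 1) + 4^4 + 2 = 1282; 1282−1 = 1281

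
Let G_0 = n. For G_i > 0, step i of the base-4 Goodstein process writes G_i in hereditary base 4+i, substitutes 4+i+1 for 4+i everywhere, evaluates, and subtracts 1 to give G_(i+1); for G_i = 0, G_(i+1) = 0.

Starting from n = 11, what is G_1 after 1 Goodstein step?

12

step 0: 11 = 2·4 + 3; sub 5 for 4: 2·5 + 3; = 13; G_1 = 13−1 = 12
step 1: 12 = 2·5 + 2; sub 6 for 5: 2·6 + 2; = 14; G_2 = 14−1 = 13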